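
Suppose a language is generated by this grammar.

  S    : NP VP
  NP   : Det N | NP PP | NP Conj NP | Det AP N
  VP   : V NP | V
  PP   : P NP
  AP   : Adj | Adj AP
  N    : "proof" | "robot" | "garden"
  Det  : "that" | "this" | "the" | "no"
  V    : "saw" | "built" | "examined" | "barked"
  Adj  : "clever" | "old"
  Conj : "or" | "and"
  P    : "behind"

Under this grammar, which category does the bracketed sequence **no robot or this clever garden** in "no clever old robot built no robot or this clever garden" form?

S
  NP
    Det: no
    AP
      Adj: clever
      AP
        Adj: old
    N: robot
  VP
    V: built
    NP
      NP
        Det: no
        N: robot
      Conj: or
      NP
        Det: this
        AP
          Adj: clever
        N: garden
The span 'no robot or this clever garden' is the NP node built by NP → NP Conj NP.

NP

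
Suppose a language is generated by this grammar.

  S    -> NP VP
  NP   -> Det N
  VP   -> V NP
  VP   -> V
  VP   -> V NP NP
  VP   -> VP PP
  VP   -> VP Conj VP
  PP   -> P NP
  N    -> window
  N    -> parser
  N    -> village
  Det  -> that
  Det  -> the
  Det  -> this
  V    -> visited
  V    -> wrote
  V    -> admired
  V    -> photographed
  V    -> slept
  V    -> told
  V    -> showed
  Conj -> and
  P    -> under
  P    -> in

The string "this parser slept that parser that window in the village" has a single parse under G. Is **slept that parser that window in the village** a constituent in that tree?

Yes

[S [NP [Det this] [N parser]] [VP [VP [V slept] [NP [Det that] [N parser]] [NP [Det that] [N window]]] [PP [P in] [NP [Det the] [N village]]]]]
The words 'slept that parser that window in the village' are exhaustively dominated by a single VP node (built by VP → VP PP), so they form a constituent.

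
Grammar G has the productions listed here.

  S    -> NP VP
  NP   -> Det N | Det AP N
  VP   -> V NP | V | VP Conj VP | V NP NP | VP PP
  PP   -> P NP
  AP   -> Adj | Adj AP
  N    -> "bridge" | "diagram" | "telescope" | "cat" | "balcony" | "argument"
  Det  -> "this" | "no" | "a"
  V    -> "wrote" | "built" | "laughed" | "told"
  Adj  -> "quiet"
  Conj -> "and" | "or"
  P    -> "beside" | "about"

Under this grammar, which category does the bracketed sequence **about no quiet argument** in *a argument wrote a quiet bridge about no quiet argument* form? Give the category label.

S
  NP
    Det: a
    N: argument
  VP
    VP
      V: wrote
      NP
        Det: a
        AP
          Adj: quiet
        N: bridge
    PP
      P: about
      NP
        Det: no
        AP
          Adj: quiet
        N: argument
The span 'about no quiet argument' is the PP node built by PP → P NP.

PP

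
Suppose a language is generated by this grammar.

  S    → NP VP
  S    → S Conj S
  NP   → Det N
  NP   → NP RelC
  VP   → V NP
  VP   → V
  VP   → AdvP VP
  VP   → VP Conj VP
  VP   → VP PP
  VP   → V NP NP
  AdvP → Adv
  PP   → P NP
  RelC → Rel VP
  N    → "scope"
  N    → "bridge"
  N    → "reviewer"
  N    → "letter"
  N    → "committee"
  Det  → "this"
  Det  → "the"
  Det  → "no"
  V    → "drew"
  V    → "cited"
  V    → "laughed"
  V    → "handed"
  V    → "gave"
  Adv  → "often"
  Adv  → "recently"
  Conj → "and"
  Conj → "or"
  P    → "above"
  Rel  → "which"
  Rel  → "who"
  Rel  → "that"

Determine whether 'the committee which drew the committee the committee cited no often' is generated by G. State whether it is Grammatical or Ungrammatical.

Ungrammatical

A Det word can never sit immediately before an Adv word in any string this grammar generates, so the substring 'no often' rules out a derivation.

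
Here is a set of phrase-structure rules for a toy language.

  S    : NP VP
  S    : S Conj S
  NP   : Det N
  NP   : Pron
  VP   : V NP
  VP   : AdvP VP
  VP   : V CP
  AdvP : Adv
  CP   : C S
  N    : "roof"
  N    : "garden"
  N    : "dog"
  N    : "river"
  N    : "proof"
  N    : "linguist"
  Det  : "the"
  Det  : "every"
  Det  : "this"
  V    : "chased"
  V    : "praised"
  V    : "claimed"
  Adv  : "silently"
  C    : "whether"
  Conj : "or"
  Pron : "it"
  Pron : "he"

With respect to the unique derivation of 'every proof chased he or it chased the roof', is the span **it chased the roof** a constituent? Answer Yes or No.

Yes

[S [S [NP [Det every] [N proof]] [VP [V chased] [NP [Pron he]]]] [Conj or] [S [NP [Pron it]] [VP [V chased] [NP [Det the] [N roof]]]]]
The words 'it chased the roof' are exhaustively dominated by a single S node (built by S → NP VP), so they form a constituent.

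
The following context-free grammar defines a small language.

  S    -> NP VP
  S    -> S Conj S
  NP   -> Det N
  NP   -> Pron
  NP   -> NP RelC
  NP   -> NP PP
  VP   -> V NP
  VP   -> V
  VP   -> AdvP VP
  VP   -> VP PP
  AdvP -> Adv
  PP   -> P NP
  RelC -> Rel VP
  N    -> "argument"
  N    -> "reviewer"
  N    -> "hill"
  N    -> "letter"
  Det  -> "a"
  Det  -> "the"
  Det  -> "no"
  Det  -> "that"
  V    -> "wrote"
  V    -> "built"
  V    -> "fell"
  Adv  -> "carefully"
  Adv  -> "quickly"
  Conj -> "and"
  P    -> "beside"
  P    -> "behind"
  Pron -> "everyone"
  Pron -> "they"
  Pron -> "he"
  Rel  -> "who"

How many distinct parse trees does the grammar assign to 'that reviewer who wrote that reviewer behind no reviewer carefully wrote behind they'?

6

Two of the 6 distinct bracketings:
[S [NP [NP [Det that] [N reviewer]] [RelC [Rel who] [VP [V wrote] [NP [NP [Det that] [N reviewer]] [PP [P behind] [NP [Det no] [N reviewer]]]]]]] [VP [AdvP [Adv carefully]] [VP [VP [V wrote]] [PP [P behind] [NP [Pron they]]]]]]
[S [NP [NP [Det that] [N reviewer]] [RelC [Rel who] [VP [V wrote] [NP [NP [Det that] [N reviewer]] [PP [P behind] [NP [Det no] [N reviewer]]]]]]] [VP [VP [AdvP [Adv carefully]] [VP [V wrote]]] [PP [P behind] [NP [Pron they]]]]]
The trees differ in how a recursive rule is bracketed over the same span.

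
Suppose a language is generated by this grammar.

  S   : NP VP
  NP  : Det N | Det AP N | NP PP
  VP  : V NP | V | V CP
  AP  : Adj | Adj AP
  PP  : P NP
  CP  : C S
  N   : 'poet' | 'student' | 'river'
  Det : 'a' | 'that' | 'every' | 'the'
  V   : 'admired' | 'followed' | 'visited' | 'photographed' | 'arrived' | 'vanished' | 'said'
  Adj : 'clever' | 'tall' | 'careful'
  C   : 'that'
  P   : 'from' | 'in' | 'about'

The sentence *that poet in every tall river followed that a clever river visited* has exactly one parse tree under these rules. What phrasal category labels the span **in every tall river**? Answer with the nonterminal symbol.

PP

S
  NP
    NP
      Det: that
      N: poet
    PP
      P: in
      NP
        Det: every
        AP
          Adj: tall
        N: river
  VP
    V: followed
    CP
      C: that
      S
        NP
          Det: a
          AP
            Adj: clever
          N: river
        VP
          V: visited
The span 'in every tall river' is the PP node built by PP → P NP.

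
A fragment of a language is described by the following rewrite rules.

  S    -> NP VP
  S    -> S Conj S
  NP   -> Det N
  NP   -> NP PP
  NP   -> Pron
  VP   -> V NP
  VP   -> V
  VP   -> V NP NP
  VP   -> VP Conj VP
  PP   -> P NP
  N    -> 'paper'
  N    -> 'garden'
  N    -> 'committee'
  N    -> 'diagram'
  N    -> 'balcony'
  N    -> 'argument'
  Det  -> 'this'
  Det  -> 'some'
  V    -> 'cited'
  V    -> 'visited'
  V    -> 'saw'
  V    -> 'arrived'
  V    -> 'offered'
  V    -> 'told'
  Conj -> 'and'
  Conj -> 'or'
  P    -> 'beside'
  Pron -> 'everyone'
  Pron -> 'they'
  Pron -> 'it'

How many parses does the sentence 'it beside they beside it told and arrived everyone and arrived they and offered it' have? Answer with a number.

Two of the 10 distinct bracketings:
[S [NP [NP [Pron it]] [PP [P beside] [NP [NP [Pron they]] [PP [P beside] [NP [Pron it]]]]]] [VP [VP [V told]] [Conj and] [VP [VP [V arrived] [NP [Pron everyone]]] [Conj and] [VP [VP [V arrived] [NP [Pron they]]] [Conj and] [VP [V offered] [NP [Pron it]]]]]]]
[S [NP [NP [Pron it]] [PP [P beside] [NP [NP [Pron they]] [PP [P beside] [NP [Pron it]]]]]] [VP [VP [V told]] [Conj and] [VP [VP [VP [V arrived] [NP [Pron everyone]]] [Conj and] [VP [V arrived] [NP [Pron they]]]] [Conj and] [VP [V offered] [NP [Pron it]]]]]]
The trees differ in how a recursive rule is bracketed over the same span.

10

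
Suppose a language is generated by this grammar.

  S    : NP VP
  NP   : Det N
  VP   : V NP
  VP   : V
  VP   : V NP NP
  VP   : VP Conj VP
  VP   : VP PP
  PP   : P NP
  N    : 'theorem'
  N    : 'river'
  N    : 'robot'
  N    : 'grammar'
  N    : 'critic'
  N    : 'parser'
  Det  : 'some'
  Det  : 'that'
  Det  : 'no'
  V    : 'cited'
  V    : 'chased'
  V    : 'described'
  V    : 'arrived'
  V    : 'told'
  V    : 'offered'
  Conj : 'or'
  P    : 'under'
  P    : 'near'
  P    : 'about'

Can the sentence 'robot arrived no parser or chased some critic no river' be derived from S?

Ungrammatical

For S → NP VP, no prefix of the string parses as an NP.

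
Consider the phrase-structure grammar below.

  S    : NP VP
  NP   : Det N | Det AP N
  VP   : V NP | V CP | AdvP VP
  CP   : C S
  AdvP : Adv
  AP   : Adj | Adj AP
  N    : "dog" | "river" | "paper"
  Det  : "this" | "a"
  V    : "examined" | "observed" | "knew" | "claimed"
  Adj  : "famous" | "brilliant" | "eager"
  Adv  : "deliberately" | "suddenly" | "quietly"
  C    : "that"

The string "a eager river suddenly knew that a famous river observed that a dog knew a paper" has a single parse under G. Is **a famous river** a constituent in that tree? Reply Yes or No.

[S [NP [Det a] [AP [Adj eager]] [N river]] [VP [AdvP [Adv suddenly]] [VP [V knew] [CP [C that] [S [NP [Det a] [AP [Adj famous]] [N river]] [VP [V observed] [CP [C that] [S [NP [Det a] [N dog]] [VP [V knew] [NP [Det a] [N paper]]]]]]]]]]]
The words 'a famous river' are exhaustively dominated by a single NP node (built by NP → Det AP N), so they form a constituent.

Yes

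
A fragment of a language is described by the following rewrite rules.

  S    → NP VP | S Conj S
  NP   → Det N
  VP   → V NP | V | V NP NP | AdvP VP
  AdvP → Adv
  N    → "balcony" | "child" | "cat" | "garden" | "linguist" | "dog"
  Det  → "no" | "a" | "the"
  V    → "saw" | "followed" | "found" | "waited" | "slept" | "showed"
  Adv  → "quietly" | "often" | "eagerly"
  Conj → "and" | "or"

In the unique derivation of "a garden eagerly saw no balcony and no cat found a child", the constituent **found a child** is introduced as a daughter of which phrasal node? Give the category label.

[S [S [NP [Det a] [N garden]] [VP [AdvP [Adv eagerly]] [VP [V saw] [NP [Det no] [N balcony]]]]] [Conj and] [S [NP [Det no] [N cat]] [VP [V found] [NP [Det a] [N child]]]]]
The span 'found a child' is the VP node built by VP → V NP.
Its mother is the S built by S → NP VP.

S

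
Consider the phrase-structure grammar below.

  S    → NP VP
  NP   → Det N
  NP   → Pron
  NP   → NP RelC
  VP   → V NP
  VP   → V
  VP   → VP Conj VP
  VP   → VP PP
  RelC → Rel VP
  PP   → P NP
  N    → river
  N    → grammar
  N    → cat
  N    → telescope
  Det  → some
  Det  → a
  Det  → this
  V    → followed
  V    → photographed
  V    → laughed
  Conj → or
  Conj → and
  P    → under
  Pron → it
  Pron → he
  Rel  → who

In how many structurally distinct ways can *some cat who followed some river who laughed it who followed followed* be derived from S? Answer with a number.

Two of the 5 distinct bracketings:
[S [NP [NP [Det some] [N cat]] [RelC [Rel who] [VP [V followed] [NP [NP [Det some] [N river]] [RelC [Rel who] [VP [V laughed] [NP [NP [Pron it]] [RelC [Rel who] [VP [V followed]]]]]]]]]] [VP [V followed]]]
[S [NP [NP [Det some] [N cat]] [RelC [Rel who] [VP [V followed] [NP [NP [NP [Det some] [N river]] [RelC [Rel who] [VP [V laughed] [NP [Pron it]]]]] [RelC [Rel who] [VP [V followed]]]]]]] [VP [V followed]]]
The trees differ in how a recursive rule is bracketed over the same span.

5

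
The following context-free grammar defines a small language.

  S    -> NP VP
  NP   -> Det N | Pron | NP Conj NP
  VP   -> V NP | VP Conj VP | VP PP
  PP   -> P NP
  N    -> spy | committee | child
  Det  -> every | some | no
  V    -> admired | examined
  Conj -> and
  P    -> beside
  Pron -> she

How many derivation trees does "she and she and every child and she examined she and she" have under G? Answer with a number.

Two of the 5 distinct bracketings:
[S [NP [NP [Pron she]] [Conj and] [NP [NP [Pron she]] [Conj and] [NP [NP [Det every] [N child]] [Conj and] [NP [Pron she]]]]] [VP [V examined] [NP [NP [Pron she]] [Conj and] [NP [Pron she]]]]]
[S [NP [NP [Pron she]] [Conj and] [NP [NP [NP [Pron she]] [Conj and] [NP [Det every] [N child]]] [Conj and] [NP [Pron she]]]] [VP [V examined] [NP [NP [Pron she]] [Conj and] [NP [Pron she]]]]]
The trees differ in how a recursive rule is bracketed over the same span.

5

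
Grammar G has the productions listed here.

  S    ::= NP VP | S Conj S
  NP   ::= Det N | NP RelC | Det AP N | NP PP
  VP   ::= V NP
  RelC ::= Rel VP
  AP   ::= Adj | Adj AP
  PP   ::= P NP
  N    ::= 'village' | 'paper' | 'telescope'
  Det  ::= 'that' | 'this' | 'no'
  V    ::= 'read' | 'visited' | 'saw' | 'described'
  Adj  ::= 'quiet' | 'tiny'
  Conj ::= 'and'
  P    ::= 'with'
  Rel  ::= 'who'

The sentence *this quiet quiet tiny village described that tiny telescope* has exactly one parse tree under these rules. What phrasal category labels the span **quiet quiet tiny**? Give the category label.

S
  NP
    Det: this
    AP
      Adj: quiet
      AP
        Adj: quiet
        AP
          Adj: tiny
    N: village
  VP
    V: described
    NP
      Det: that
      AP
        Adj: tiny
      N: telescope
The span 'quiet quiet tiny' is the AP node built by AP → Adj AP.

AP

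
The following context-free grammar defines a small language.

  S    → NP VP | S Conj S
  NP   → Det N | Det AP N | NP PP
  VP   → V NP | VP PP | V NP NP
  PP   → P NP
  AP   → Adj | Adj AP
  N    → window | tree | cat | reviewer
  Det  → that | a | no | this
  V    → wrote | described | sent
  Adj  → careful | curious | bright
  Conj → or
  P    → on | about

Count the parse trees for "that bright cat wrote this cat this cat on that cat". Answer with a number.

The two bracketings:
[S [NP [Det that] [AP [Adj bright]] [N cat]] [VP [VP [V wrote] [NP [Det this] [N cat]] [NP [Det this] [N cat]]] [PP [P on] [NP [Det that] [N cat]]]]]
[S [NP [Det that] [AP [Adj bright]] [N cat]] [VP [V wrote] [NP [Det this] [N cat]] [NP [NP [Det this] [N cat]] [PP [P on] [NP [Det that] [N cat]]]]]]
The difference turns on whether NP → NP PP is used at the relevant span, versus an alternative expansion of NP.

2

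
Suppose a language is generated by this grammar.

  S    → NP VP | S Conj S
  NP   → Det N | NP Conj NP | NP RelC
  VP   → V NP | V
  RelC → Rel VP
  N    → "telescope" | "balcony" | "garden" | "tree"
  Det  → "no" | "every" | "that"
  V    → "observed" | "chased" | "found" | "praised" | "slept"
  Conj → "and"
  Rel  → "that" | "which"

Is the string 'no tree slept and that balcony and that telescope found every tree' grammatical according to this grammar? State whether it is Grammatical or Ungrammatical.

S
  S
    NP
      Det: no
      N: tree
    VP
      V: slept
  Conj: and
  S
    NP
      NP
        Det: that
        N: balcony
      Conj: and
      NP
        Det: that
        N: telescope
    VP
      V: found
      NP
        Det: every
        N: tree
Each bracket corresponds to one application of a listed rule, so the string is derivable from S.

Grammatical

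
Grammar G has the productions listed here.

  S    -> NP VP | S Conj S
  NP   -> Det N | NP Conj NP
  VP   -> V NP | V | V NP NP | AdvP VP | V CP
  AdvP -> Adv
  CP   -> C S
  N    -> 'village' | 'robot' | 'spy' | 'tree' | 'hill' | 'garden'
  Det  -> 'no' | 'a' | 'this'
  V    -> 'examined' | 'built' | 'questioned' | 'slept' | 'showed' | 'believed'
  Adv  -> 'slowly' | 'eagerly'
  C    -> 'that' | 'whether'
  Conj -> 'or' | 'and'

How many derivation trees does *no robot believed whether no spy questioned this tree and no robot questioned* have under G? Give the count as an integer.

The two bracketings:
[S [NP [Det no] [N robot]] [VP [V believed] [CP [C whether] [S [S [NP [Det no] [N spy]] [VP [V questioned] [NP [Det this] [N tree]]]] [Conj and] [S [NP [Det no] [N robot]] [VP [V questioned]]]]]]]
[S [S [NP [Det no] [N robot]] [VP [V believed] [CP [C whether] [S [NP [Det no] [N spy]] [VP [V questioned] [NP [Det this] [N tree]]]]]]] [Conj and] [S [NP [Det no] [N robot]] [VP [V questioned]]]]
The trees differ in how a recursive rule is bracketed over the same span.

2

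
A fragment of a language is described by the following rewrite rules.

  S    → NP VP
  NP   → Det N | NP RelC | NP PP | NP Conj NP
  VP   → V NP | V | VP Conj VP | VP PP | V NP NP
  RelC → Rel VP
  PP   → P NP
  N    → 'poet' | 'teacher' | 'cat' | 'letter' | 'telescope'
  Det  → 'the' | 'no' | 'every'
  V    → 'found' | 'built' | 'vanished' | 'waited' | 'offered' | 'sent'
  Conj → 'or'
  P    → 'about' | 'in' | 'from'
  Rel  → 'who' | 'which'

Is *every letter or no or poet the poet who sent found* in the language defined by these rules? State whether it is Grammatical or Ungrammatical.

A Det word can never sit immediately before a Conj word in any string this grammar generates, so the substring 'no or' rules out a derivation.

Ungrammatical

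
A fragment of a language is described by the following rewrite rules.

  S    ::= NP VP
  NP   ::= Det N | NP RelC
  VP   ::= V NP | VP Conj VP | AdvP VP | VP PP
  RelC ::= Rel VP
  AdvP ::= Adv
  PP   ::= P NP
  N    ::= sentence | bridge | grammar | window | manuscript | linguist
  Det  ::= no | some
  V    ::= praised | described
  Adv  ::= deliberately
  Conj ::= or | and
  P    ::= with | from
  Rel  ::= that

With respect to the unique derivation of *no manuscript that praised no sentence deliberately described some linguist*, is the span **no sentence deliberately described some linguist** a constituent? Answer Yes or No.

No

[S [NP [NP [Det no] [N manuscript]] [RelC [Rel that] [VP [V praised] [NP [Det no] [N sentence]]]]] [VP [AdvP [Adv deliberately]] [VP [V described] [NP [Det some] [N linguist]]]]]
The smallest constituent containing 'no sentence deliberately described some linguist' is the S spanning 'no manuscript that praised no sentence deliberately described some linguist'; no single node in the tree dominates exactly the given words.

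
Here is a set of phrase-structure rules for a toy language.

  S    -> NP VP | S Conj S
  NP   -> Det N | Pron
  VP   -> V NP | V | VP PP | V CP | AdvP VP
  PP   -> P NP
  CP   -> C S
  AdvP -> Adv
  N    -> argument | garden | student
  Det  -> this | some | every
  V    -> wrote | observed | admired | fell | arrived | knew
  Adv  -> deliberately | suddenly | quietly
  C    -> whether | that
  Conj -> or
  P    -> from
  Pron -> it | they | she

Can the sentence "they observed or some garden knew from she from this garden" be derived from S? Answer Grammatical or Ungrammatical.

S
  S
    NP
      Pron: they
    VP
      V: observed
  Conj: or
  S
    NP
      Det: some
      N: garden
    VP
      VP
        VP
          V: knew
        PP
          P: from
          NP
            Pron: she
      PP
        P: from
        NP
          Det: this
          N: garden
Every word is introduced by a lexical rule and the phrasal rules combine the resulting categories into a single S.

Grammatical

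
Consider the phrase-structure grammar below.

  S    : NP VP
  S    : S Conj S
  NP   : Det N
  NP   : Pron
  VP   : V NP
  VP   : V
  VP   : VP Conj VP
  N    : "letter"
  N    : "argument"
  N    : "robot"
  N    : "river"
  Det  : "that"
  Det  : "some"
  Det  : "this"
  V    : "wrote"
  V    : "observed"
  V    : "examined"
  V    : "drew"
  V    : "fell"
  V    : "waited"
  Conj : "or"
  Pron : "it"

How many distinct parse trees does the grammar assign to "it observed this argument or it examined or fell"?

1

[S [S [NP [Pron it]] [VP [V observed] [NP [Det this] [N argument]]]] [Conj or] [S [NP [Pron it]] [VP [VP [V examined]] [Conj or] [VP [V fell]]]]]
No rule offers an alternative attachment or grouping for any span, so this is the only derivation.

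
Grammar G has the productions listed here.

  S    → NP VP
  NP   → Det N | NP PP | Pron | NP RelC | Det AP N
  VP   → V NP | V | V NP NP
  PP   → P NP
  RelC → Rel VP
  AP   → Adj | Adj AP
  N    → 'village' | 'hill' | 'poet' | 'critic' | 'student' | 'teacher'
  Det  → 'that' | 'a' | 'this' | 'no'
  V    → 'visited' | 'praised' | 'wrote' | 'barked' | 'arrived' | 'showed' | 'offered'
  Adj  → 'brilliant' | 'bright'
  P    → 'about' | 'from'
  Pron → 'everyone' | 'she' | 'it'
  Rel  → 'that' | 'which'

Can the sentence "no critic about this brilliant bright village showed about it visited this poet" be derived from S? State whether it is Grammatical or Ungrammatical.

For S → NP VP, every NP-prefix leaves a non-VP remainder: after 'no critic' the remainder is not a VP; after 'no critic about this brilliant bright village' the remainder is not a VP.

Ungrammatical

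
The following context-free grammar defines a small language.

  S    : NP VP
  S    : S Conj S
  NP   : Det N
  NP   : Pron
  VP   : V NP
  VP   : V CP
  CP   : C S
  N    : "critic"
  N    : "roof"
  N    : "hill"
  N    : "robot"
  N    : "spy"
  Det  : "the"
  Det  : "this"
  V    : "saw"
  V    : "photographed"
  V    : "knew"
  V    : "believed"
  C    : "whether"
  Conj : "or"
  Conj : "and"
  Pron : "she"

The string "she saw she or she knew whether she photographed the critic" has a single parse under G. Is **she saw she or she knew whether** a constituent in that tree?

No

[S [S [NP [Pron she]] [VP [V saw] [NP [Pron she]]]] [Conj or] [S [NP [Pron she]] [VP [V knew] [CP [C whether] [S [NP [Pron she]] [VP [V photographed] [NP [Det the] [N critic]]]]]]]]
The smallest constituent containing 'she saw she or she knew whether' is the S spanning 'she saw she or she knew whether she photographed the critic'; no single node in the tree dominates exactly the given words.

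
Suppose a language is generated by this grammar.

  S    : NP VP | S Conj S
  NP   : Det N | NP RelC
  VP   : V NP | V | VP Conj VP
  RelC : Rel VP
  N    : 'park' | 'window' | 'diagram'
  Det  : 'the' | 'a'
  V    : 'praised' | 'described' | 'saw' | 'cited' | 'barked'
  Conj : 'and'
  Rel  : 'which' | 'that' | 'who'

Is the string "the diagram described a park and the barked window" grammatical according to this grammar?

A Det word can never sit immediately before a V word in any string this grammar generates, so the substring 'the barked' rules out a derivation.

Ungrammatical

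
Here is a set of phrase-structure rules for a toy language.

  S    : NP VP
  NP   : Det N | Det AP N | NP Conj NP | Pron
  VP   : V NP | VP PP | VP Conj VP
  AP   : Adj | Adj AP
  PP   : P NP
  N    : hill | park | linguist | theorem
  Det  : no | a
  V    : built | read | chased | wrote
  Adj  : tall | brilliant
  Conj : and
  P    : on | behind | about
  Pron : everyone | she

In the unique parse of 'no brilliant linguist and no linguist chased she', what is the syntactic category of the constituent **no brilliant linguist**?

[S [NP [NP [Det no] [AP [Adj brilliant]] [N linguist]] [Conj and] [NP [Det no] [N linguist]]] [VP [V chased] [NP [Pron she]]]]
The span 'no brilliant linguist' is the NP node built by NP → Det AP N.

NP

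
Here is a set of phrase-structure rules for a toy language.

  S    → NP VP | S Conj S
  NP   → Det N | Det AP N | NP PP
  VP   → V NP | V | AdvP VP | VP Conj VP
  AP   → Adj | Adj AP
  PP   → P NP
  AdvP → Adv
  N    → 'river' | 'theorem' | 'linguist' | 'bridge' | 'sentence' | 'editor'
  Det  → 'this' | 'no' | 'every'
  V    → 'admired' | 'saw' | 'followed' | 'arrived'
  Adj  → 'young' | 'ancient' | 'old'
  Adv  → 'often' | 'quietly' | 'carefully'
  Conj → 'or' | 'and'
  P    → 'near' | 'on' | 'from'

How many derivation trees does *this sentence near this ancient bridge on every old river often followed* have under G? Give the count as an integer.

The two bracketings:
[S [NP [NP [Det this] [N sentence]] [PP [P near] [NP [NP [Det this] [AP [Adj ancient]] [N bridge]] [PP [P on] [NP [Det every] [AP [Adj old]] [N river]]]]]] [VP [AdvP [Adv often]] [VP [V followed]]]]
[S [NP [NP [NP [Det this] [N sentence]] [PP [P near] [NP [Det this] [AP [Adj ancient]] [N bridge]]]] [PP [P on] [NP [Det every] [AP [Adj old]] [N river]]]] [VP [AdvP [Adv often]] [VP [V followed]]]]
The trees differ in how a recursive rule is bracketed over the same span.

2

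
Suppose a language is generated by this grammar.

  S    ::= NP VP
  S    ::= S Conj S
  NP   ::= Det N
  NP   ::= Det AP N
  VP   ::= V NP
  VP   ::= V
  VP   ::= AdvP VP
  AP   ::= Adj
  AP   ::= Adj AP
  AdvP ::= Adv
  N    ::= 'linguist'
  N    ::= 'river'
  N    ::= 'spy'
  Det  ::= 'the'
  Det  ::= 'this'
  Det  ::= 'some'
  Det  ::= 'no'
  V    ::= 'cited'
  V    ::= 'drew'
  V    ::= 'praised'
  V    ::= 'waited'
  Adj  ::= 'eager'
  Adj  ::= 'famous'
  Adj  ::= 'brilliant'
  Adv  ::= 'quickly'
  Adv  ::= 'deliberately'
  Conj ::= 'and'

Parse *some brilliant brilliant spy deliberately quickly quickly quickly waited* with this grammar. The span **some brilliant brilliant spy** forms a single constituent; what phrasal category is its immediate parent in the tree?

S

[S [NP [Det some] [AP [Adj brilliant] [AP [Adj brilliant]]] [N spy]] [VP [AdvP [Adv deliberately]] [VP [AdvP [Adv quickly]] [VP [AdvP [Adv quickly]] [VP [AdvP [Adv quickly]] [VP [V waited]]]]]]]
The span 'some brilliant brilliant spy' is the NP node built by NP → Det AP N.
Its mother is the S built by S → NP VP.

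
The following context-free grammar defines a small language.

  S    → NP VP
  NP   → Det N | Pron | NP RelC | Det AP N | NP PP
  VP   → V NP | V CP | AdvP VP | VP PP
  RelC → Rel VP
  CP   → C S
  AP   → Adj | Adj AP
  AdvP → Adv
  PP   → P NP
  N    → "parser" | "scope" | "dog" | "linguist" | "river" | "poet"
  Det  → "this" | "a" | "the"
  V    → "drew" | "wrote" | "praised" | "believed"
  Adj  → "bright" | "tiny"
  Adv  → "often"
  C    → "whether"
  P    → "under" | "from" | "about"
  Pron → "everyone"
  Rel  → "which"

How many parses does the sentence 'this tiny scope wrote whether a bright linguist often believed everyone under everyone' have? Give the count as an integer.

Two of the 4 distinct bracketings:
[S [NP [Det this] [AP [Adj tiny]] [N scope]] [VP [V wrote] [CP [C whether] [S [NP [Det a] [AP [Adj bright]] [N linguist]] [VP [AdvP [Adv often]] [VP [V believed] [NP [NP [Pron everyone]] [PP [P under] [NP [Pron everyone]]]]]]]]]]
[S [NP [Det this] [AP [Adj tiny]] [N scope]] [VP [V wrote] [CP [C whether] [S [NP [Det a] [AP [Adj bright]] [N linguist]] [VP [AdvP [Adv often]] [VP [VP [V believed] [NP [Pron everyone]]] [PP [P under] [NP [Pron everyone]]]]]]]]]
The difference turns on whether NP → NP PP is used at the relevant span, versus an alternative expansion of NP.

4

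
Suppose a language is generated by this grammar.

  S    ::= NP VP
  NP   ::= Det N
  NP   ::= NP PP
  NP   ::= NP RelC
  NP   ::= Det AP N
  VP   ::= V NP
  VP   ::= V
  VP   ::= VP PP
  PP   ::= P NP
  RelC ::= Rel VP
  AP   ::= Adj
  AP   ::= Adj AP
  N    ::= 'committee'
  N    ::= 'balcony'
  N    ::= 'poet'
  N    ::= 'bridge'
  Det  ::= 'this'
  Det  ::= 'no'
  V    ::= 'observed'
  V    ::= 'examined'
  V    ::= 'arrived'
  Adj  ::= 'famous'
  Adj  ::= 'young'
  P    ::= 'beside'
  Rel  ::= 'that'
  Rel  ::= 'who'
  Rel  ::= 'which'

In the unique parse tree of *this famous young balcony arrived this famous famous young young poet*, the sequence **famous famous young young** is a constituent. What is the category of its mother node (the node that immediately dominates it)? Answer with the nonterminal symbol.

S
  NP
    Det: this
    AP
      Adj: famous
      AP
        Adj: young
    N: balcony
  VP
    V: arrived
    NP
      Det: this
      AP
        Adj: famous
        AP
          Adj: famous
          AP
            Adj: young
            AP
              Adj: young
      N: poet
The span 'famous famous young young' is the AP node built by AP → Adj AP.
Its mother is the NP built by NP → Det AP N.

NP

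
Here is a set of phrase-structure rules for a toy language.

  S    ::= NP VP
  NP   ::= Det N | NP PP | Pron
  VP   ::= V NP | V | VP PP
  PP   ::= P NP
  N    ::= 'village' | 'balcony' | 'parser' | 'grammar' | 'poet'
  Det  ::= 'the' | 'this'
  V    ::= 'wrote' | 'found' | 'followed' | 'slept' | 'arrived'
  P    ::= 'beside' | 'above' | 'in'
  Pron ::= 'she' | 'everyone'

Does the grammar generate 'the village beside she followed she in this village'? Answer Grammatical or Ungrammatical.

[S [NP [NP [Det the] [N village]] [PP [P beside] [NP [Pron she]]]] [VP [V followed] [NP [NP [Pron she]] [PP [P in] [NP [Det this] [N village]]]]]]
Each bracket corresponds to one application of a listed rule, so the string is derivable from S.

Grammatical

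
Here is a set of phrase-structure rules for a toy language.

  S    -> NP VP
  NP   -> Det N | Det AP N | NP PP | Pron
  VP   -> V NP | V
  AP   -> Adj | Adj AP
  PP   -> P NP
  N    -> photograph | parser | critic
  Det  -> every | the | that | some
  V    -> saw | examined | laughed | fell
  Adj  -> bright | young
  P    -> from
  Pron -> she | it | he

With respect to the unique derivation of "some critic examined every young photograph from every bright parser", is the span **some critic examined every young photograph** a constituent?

No

[S [NP [Det some] [N critic]] [VP [V examined] [NP [NP [Det every] [AP [Adj young]] [N photograph]] [PP [P from] [NP [Det every] [AP [Adj bright]] [N parser]]]]]]
The smallest constituent containing 'some critic examined every young photograph' is the S spanning 'some critic examined every young photograph from every bright parser'; no single node in the tree dominates exactly the given words.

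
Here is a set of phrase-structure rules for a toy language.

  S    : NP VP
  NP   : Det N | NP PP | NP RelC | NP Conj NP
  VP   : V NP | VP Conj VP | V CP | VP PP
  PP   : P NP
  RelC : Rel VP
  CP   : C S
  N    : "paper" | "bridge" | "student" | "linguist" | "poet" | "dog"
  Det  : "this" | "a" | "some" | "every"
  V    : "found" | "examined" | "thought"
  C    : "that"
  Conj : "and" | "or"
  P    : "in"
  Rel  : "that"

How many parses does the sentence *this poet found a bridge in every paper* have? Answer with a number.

2

The two bracketings:
[S [NP [Det this] [N poet]] [VP [V found] [NP [NP [Det a] [N bridge]] [PP [P in] [NP [Det every] [N paper]]]]]]
[S [NP [Det this] [N poet]] [VP [VP [V found] [NP [Det a] [N bridge]]] [PP [P in] [NP [Det every] [N paper]]]]]
The difference turns on whether NP → NP PP is used at the relevant span, versus an alternative expansion of NP.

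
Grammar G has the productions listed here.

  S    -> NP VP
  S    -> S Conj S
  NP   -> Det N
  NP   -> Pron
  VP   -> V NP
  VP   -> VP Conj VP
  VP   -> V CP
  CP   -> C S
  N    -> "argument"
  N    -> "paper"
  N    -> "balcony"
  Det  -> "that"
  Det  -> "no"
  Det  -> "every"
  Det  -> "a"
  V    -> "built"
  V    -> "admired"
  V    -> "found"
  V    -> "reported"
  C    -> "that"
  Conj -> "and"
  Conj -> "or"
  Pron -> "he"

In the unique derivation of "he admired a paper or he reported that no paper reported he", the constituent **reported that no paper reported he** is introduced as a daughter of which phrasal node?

S

S
  S
    NP
      Pron: he
    VP
      V: admired
      NP
        Det: a
        N: paper
  Conj: or
  S
    NP
      Pron: he
    VP
      V: reported
      CP
        C: that
        S
          NP
            Det: no
            N: paper
          VP
            V: reported
            NP
              Pron: he
The span 'reported that no paper reported he' is the VP node built by VP → V CP.
Its mother is the S built by S → NP VP.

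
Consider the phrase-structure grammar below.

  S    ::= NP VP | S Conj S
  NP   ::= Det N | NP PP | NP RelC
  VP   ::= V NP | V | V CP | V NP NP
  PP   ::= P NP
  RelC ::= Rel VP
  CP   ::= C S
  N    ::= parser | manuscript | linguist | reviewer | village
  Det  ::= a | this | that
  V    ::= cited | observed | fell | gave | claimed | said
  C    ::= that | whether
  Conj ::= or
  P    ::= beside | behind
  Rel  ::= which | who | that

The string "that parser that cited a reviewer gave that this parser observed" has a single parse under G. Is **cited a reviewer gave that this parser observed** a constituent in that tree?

No

[S [NP [NP [Det that] [N parser]] [RelC [Rel that] [VP [V cited] [NP [Det a] [N reviewer]]]]] [VP [V gave] [CP [C that] [S [NP [Det this] [N parser]] [VP [V observed]]]]]]
The smallest constituent containing 'cited a reviewer gave that this parser observed' is the S spanning 'that parser that cited a reviewer gave that this parser observed'; no single node in the tree dominates exactly the given words.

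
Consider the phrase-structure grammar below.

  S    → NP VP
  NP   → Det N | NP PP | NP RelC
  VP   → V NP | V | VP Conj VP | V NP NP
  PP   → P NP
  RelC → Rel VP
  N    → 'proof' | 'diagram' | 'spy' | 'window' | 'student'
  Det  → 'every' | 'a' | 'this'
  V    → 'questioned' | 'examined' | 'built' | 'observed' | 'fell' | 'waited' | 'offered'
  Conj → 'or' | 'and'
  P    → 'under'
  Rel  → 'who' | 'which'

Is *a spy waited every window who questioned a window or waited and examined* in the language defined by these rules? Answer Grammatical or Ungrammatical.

[S [NP [Det a] [N spy]] [VP [V waited] [NP [NP [Det every] [N window]] [RelC [Rel who] [VP [VP [V questioned] [NP [Det a] [N window]]] [Conj or] [VP [VP [V waited]] [Conj and] [VP [V examined]]]]]]]]
Each bracket corresponds to one application of a listed rule, so the string is derivable from S.

Grammatical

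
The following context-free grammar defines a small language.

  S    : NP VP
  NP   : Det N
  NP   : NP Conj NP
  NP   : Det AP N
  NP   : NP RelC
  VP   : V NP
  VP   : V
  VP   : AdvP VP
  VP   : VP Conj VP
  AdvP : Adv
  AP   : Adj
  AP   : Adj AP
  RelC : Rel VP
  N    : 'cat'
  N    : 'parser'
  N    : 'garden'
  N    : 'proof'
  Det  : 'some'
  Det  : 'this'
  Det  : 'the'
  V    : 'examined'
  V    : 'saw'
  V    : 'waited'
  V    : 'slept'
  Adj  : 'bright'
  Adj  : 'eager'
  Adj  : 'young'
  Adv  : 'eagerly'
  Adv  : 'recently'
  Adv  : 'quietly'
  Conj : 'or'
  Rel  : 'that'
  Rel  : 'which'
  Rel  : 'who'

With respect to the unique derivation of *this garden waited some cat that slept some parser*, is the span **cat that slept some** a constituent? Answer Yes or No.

[S [NP [Det this] [N garden]] [VP [V waited] [NP [NP [Det some] [N cat]] [RelC [Rel that] [VP [V slept] [NP [Det some] [N parser]]]]]]]
The smallest constituent containing 'cat that slept some' is the NP spanning 'some cat that slept some parser'; no single node in the tree dominates exactly the given words.

No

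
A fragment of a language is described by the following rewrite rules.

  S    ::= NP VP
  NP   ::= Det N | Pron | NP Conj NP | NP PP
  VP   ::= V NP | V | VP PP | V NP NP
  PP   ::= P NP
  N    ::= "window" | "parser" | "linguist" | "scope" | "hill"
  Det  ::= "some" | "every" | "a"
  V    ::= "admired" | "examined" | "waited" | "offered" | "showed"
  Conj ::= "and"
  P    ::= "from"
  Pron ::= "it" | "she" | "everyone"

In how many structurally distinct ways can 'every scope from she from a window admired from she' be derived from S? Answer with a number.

The two bracketings:
[S [NP [NP [Det every] [N scope]] [PP [P from] [NP [NP [Pron she]] [PP [P from] [NP [Det a] [N window]]]]]] [VP [VP [V admired]] [PP [P from] [NP [Pron she]]]]]
[S [NP [NP [NP [Det every] [N scope]] [PP [P from] [NP [Pron she]]]] [PP [P from] [NP [Det a] [N window]]]] [VP [VP [V admired]] [PP [P from] [NP [Pron she]]]]]
The trees differ in how a recursive rule is bracketed over the same span.

2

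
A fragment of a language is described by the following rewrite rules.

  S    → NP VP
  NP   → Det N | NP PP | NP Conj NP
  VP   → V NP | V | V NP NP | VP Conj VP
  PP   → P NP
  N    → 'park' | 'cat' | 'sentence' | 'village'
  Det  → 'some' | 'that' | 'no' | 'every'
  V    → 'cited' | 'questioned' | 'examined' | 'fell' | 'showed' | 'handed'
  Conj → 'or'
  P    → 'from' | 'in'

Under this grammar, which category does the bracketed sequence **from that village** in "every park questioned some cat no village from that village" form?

S
  NP
    Det: every
    N: park
  VP
    V: questioned
    NP
      Det: some
      N: cat
    NP
      NP
        Det: no
        N: village
      PP
        P: from
        NP
          Det: that
          N: village
The span 'from that village' is the PP node built by PP → P NP.

PP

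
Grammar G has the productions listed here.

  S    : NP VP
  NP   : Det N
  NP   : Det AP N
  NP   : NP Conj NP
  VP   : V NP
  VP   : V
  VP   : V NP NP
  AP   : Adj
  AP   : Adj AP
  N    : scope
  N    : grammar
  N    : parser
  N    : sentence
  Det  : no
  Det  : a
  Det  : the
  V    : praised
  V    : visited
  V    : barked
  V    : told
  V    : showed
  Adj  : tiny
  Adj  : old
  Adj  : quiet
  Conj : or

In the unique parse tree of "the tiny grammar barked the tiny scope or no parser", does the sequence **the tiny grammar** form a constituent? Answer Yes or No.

[S [NP [Det the] [AP [Adj tiny]] [N grammar]] [VP [V barked] [NP [NP [Det the] [AP [Adj tiny]] [N scope]] [Conj or] [NP [Det no] [N parser]]]]]
The words 'the tiny grammar' are exhaustively dominated by a single NP node (built by NP → Det AP N), so they form a constituent.

Yes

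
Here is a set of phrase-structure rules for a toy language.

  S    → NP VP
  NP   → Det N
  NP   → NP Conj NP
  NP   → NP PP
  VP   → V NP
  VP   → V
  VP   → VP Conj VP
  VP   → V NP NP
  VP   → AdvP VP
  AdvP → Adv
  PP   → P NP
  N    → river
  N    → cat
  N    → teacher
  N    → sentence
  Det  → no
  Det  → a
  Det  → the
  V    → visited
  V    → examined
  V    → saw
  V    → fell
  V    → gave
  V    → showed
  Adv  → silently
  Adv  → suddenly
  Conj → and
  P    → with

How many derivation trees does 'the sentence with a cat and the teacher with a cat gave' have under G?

Two of the 5 distinct bracketings:
[S [NP [NP [NP [Det the] [N sentence]] [PP [P with] [NP [Det a] [N cat]]]] [Conj and] [NP [NP [Det the] [N teacher]] [PP [P with] [NP [Det a] [N cat]]]]] [VP [V gave]]]
[S [NP [NP [Det the] [N sentence]] [PP [P with] [NP [NP [Det a] [N cat]] [Conj and] [NP [NP [Det the] [N teacher]] [PP [P with] [NP [Det a] [N cat]]]]]]] [VP [V gave]]]
The trees differ in how a recursive rule is bracketed over the same span.

5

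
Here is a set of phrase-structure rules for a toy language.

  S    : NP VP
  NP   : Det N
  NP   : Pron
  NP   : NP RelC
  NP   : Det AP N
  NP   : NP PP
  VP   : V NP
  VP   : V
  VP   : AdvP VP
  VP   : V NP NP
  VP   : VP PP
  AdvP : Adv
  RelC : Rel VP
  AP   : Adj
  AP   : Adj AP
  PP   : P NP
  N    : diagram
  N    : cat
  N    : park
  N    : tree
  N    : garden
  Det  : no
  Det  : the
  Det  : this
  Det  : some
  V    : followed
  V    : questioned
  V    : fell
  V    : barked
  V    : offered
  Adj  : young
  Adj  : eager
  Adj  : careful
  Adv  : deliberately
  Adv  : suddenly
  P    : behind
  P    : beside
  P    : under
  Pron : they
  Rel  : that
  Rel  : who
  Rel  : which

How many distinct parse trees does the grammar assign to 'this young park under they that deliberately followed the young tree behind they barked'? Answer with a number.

9

Two of the 9 distinct bracketings:
[S [NP [NP [NP [Det this] [AP [Adj young]] [N park]] [PP [P under] [NP [Pron they]]]] [RelC [Rel that] [VP [AdvP [Adv deliberately]] [VP [V followed] [NP [NP [Det the] [AP [Adj young]] [N tree]] [PP [P behind] [NP [Pron they]]]]]]]] [VP [V barked]]]
[S [NP [NP [NP [Det this] [AP [Adj young]] [N park]] [PP [P under] [NP [Pron they]]]] [RelC [Rel that] [VP [AdvP [Adv deliberately]] [VP [VP [V followed] [NP [Det the] [AP [Adj young]] [N tree]]] [PP [P behind] [NP [Pron they]]]]]]] [VP [V barked]]]
The difference turns on whether VP → VP PP is used at the relevant span, versus an alternative expansion of VP.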